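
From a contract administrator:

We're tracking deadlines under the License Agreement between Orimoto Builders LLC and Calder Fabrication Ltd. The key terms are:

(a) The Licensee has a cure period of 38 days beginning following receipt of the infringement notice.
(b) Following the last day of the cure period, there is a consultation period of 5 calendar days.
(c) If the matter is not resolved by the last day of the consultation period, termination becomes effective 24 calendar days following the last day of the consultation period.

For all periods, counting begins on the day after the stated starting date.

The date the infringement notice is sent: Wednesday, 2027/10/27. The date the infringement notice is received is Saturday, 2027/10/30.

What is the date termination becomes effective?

Adding 38 calendar days to 2027/10/30 gives 2027/12/07, which is the last day of the cure period.
Adding 5 calendar days to 2027/12/07 gives 2027/12/12, which is the last day of the consultation period.
The date termination becomes effective: 2027/12/12 + 24 days = 2028/01/05.

2028/01/05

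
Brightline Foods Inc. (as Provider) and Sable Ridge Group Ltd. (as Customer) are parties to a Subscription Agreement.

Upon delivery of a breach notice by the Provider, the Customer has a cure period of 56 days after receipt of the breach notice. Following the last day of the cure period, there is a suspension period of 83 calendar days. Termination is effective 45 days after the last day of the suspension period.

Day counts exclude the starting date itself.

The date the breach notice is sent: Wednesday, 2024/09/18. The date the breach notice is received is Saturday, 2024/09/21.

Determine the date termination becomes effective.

The last day of the cure period: 56 calendar days after 2024/09/21 is 2024/11/16.
Adding 83 calendar days to 2024/11/16 gives 2025/02/07, which is the last day of the suspension period.
The date termination becomes effective: 45 calendar days after 2025/02/07 is 2025/03/24.

2025/03/24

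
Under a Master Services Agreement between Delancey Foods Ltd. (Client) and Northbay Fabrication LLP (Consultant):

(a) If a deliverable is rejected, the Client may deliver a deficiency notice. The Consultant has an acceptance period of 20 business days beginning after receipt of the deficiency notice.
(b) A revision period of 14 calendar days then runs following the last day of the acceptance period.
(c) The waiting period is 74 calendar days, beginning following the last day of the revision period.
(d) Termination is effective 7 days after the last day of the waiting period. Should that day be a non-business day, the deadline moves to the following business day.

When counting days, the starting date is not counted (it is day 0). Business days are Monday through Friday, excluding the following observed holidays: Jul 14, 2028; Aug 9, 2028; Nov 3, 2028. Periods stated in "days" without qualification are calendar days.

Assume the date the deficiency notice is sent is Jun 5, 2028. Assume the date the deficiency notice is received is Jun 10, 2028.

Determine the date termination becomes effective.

From Saturday, Jun 10, 2028, 20 business days (Jun 12, Jun 13, Jun 14, Jun 15, …, Jul 5, Jul 6, Jul 7, skipping weekends) brings us to Friday, Jul 7, 2028, which is the last day of the acceptance period.
Adding 14 calendar days to Jul 7, 2028 gives Jul 21, 2028, which is the last day of the revision period.
Adding 74 calendar days to Jul 21, 2028 gives Oct 3, 2028, which is the last day of the waiting period.
The date termination becomes effective: Oct 3, 2028 + 7 days = Oct 10, 2028. Oct 10, 2028 is a Tuesday and is not a listed holiday, so no roll-forward applies.

Oct 10, 2028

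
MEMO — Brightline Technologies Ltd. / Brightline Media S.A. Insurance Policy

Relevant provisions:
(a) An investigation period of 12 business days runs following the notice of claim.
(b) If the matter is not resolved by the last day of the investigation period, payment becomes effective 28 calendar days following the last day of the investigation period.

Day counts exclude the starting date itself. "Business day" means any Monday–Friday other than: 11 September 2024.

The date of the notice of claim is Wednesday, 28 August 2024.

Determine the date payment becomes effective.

The last day of the investigation period: counting 12 business days from Wednesday, 28 August 2024 (Aug 29, Aug 30, Sep 2, Sep 3, …, Sep 12, Sep 13, Sep 16, skipping weekends and the listed holiday on Sep 11) reaches Monday, 16 September 2024.
The date payment becomes effective: 16 September 2024 + 28 days = 14 October 2024.

14 October 2024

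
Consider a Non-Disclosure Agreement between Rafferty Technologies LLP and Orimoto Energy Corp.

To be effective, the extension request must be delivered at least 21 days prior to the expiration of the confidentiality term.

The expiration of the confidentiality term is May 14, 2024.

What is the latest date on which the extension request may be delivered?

May 14, 2024 minus 21 days is April 23, 2024.

April 23, 2024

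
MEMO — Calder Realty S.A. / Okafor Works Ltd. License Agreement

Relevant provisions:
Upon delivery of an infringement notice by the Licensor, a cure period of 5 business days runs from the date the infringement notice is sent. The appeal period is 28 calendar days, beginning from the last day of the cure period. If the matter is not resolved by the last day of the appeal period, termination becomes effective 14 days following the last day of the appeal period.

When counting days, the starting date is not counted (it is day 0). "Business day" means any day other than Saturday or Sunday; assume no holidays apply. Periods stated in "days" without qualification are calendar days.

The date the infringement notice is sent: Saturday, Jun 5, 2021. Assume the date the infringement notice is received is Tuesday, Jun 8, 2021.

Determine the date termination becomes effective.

Jul 23, 2021

From Saturday, Jun 5, 2021, 5 business days (Jun 7, Jun 8, Jun 9, Jun 10, Jun 11, skipping weekends) brings us to Friday, Jun 11, 2021, which is the last day of the cure period.
The last day of the appeal period: Jun 11, 2021 + 28 days = Jul 9, 2021.
The date termination becomes effective: Jul 9, 2021 + 14 days = Jul 23, 2021.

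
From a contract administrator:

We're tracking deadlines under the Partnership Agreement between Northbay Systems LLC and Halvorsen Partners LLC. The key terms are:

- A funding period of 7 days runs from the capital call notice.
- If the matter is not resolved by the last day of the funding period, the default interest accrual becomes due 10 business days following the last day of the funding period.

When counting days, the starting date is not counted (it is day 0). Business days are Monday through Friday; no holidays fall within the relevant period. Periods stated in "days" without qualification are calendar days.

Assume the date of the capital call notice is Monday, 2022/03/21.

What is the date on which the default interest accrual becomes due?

The last day of the funding period: 2022/03/21 + 7 days = 2022/03/28.
From Monday, 2022/03/28, 10 business days (Mar 29, Mar 30, Mar 31, Apr 1, Apr 4, Apr 5, Apr 6, Apr 7, Apr 8, Apr 11, skipping weekends) brings us to Monday, 2022/04/11, which is the date on which the default interest accrual becomes due.

2022/04/11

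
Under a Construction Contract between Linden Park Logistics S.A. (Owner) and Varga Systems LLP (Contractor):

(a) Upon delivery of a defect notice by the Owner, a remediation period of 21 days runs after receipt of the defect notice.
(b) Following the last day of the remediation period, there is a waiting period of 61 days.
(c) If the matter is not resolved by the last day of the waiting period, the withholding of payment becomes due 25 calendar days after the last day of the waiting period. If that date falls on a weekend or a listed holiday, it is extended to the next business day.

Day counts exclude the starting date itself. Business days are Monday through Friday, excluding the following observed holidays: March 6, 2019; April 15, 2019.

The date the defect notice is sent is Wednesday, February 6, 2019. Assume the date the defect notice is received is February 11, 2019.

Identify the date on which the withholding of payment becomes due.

Adding 21 calendar days to February 11, 2019 gives March 4, 2019, which is the last day of the remediation period.
The last day of the waiting period: March 4, 2019 + 61 days = May 4, 2019.
The date on which the withholding of payment becomes due: 25 calendar days after May 4, 2019 is May 29, 2019. May 29, 2019 is a Wednesday and is not a listed holiday, so no roll-forward applies.

May 29, 2019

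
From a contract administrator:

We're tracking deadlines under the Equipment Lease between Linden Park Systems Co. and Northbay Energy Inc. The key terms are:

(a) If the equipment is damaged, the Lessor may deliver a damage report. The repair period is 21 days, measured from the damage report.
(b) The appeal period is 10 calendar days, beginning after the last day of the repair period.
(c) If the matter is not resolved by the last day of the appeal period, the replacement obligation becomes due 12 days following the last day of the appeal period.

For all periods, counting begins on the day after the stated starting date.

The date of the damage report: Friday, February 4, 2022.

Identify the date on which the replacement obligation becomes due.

March 19, 2022

The last day of the repair period: 21 calendar days after February 4, 2022 is February 25, 2022.
The last day of the appeal period: 10 calendar days after February 25, 2022 is March 7, 2022.
The date on which the replacement obligation becomes due: 12 calendar days after March 7, 2022 is March 19, 2022.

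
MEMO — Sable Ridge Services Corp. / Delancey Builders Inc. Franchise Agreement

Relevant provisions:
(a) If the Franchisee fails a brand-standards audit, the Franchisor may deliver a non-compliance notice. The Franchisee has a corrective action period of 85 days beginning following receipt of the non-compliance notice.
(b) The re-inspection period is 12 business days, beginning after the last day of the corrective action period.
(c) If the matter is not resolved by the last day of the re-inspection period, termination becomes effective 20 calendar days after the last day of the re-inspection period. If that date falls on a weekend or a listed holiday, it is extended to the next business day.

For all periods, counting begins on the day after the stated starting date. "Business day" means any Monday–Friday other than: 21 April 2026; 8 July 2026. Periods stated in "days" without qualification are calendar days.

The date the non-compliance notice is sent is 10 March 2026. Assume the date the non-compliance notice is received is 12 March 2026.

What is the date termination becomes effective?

The last day of the corrective action period: 12 March 2026 + 85 days = 5 June 2026.
The last day of the re-inspection period: counting 12 business days from Friday, 5 June 2026 (Jun 8, Jun 9, Jun 10, Jun 11, …, Jun 19, Jun 22, Jun 23, skipping weekends) reaches Tuesday, 23 June 2026.
The date termination becomes effective: 23 June 2026 + 20 days = 13 July 2026. 13 July 2026 is a Monday and is not a listed holiday, so no roll-forward applies.

13 July 2026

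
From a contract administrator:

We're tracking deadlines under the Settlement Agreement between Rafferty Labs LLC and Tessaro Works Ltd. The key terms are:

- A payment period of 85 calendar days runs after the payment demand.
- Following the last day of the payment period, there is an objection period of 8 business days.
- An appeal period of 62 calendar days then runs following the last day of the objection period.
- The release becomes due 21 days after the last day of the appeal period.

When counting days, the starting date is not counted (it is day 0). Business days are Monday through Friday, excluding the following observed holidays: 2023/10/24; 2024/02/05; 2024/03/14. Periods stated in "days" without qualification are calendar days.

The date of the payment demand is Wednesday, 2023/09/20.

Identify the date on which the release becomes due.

2024/03/18

Adding 85 calendar days to 2023/09/20 gives 2023/12/14, which is the last day of the payment period.
The last day of the objection period: counting 8 business days from Thursday, 2023/12/14 (Dec 15, Dec 18, Dec 19, Dec 20, Dec 21, Dec 22, Dec 25, Dec 26, skipping weekends) reaches Tuesday, 2023/12/26.
The last day of the appeal period: 62 calendar days after 2023/12/26 is 2024/02/26.
The date on which the release becomes due: 2024/02/26 + 21 days = 2024/03/18.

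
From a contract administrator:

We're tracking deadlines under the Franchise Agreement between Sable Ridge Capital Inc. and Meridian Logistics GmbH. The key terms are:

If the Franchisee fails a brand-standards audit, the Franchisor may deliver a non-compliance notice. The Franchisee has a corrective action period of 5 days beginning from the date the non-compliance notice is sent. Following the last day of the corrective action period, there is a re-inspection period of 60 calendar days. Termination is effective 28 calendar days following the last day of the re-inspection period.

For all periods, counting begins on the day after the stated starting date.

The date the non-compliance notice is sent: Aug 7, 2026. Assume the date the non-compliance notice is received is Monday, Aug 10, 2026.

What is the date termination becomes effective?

Nov 8, 2026

The last day of the corrective action period: 5 calendar days after Aug 7, 2026 is Aug 12, 2026.
The last day of the re-inspection period: 60 calendar days after Aug 12, 2026 is Oct 11, 2026.
Adding 28 calendar days to Oct 11, 2026 gives Nov 8, 2026, which is the date termination becomes effective.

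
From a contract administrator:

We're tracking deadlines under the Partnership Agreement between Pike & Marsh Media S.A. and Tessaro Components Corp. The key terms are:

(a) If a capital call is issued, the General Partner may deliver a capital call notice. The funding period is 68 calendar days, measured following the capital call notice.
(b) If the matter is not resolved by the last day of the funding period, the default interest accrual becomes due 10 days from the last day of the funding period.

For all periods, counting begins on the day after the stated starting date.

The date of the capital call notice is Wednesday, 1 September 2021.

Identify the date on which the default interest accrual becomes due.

The last day of the funding period: 1 September 2021 + 68 days = 8 November 2021.
The date on which the default interest accrual becomes due: 8 November 2021 + 10 days = 18 November 2021.

18 November 2021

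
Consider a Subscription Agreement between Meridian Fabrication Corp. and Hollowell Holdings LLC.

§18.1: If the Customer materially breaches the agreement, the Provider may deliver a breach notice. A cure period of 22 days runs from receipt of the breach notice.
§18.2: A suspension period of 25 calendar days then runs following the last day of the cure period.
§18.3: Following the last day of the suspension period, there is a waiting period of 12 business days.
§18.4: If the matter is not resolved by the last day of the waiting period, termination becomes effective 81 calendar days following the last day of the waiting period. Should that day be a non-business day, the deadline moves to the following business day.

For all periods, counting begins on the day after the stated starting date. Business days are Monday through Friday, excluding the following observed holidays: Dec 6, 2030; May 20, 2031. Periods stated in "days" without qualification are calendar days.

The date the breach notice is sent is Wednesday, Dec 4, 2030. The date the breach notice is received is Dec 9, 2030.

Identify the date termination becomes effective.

May 5, 2031

Adding 22 calendar days to Dec 9, 2030 gives Dec 31, 2030, which is the last day of the cure period.
The last day of the suspension period: Dec 31, 2030 + 25 days = Jan 25, 2031.
The last day of the waiting period: counting 12 business days from Saturday, Jan 25, 2031 (Jan 27, Jan 28, Jan 29, Jan 30, …, Feb 7, Feb 10, Feb 11, skipping weekends) reaches Tuesday, Feb 11, 2031.
The date termination becomes effective: 81 calendar days after Feb 11, 2031 is May 3, 2031. That falls on a Saturday, so it rolls to the next business day, Monday, May 5, 2031.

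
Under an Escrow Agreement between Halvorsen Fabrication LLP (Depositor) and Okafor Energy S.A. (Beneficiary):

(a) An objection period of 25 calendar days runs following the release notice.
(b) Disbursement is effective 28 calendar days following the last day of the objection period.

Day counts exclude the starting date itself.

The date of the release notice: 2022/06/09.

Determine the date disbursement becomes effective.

The last day of the objection period: 2022/06/09 + 25 days = 2022/07/04.
Adding 28 calendar days to 2022/07/04 gives 2022/08/01, which is the date disbursement becomes effective.

2022/08/01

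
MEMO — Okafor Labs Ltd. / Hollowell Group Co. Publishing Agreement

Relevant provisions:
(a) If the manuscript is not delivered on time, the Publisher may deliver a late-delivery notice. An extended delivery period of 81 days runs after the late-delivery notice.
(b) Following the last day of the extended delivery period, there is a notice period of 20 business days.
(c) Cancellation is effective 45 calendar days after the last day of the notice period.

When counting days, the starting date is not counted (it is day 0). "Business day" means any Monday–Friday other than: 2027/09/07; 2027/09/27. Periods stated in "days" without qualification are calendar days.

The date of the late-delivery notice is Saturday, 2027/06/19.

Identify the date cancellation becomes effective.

The last day of the extended delivery period: 81 calendar days after 2027/06/19 is 2027/09/08.
The last day of the notice period: 20 business days after Wednesday, 2027/09/08, skipping weekends and the listed holiday on Sep 27 — Sep 9, Sep 10, Sep 13, Sep 14, …, Oct 5, Oct 6, Oct 7 — lands on Thursday, 2027/10/07.
The date cancellation becomes effective: 45 calendar days after 2027/10/07 is 2027/11/21.

2027/11/21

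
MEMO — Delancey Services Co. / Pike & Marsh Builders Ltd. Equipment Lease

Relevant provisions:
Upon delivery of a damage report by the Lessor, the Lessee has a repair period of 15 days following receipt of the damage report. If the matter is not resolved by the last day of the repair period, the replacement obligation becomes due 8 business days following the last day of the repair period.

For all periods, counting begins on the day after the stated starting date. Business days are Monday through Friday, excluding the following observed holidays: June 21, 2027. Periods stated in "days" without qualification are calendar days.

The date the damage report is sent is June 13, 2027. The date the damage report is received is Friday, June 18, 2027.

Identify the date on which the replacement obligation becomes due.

July 14, 2027

The last day of the repair period: 15 calendar days after June 18, 2027 is July 3, 2027.
The date on which the replacement obligation becomes due: counting 8 business days from Saturday, July 3, 2027 (Jul 5, Jul 6, Jul 7, Jul 8, Jul 9, Jul 12, Jul 13, Jul 14, skipping weekends) reaches Wednesday, July 14, 2027.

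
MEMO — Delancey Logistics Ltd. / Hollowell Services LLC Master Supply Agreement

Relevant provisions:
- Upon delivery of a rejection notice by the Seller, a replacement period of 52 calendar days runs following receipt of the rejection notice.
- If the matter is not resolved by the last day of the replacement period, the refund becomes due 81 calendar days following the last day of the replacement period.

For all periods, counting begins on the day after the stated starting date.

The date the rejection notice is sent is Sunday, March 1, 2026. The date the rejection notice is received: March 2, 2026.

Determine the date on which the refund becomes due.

The last day of the replacement period: 52 calendar days after March 2, 2026 is April 23, 2026.
Adding 81 calendar days to April 23, 2026 gives July 13, 2026, which is the date on which the refund becomes due.

July 13, 2026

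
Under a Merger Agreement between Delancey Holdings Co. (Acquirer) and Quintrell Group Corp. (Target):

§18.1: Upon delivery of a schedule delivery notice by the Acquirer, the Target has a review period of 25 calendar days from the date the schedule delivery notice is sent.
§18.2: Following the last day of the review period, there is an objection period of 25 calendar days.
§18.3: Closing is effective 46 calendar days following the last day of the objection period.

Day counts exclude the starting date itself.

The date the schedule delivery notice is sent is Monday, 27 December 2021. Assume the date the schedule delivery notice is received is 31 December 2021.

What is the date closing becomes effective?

2 April 2022

Adding 25 calendar days to 27 December 2021 gives 21 January 2022, which is the last day of the review period.
Adding 25 calendar days to 21 January 2022 gives 15 February 2022, which is the last day of the objection period.
The date closing becomes effective: 15 February 2022 + 46 days = 2 April 2022.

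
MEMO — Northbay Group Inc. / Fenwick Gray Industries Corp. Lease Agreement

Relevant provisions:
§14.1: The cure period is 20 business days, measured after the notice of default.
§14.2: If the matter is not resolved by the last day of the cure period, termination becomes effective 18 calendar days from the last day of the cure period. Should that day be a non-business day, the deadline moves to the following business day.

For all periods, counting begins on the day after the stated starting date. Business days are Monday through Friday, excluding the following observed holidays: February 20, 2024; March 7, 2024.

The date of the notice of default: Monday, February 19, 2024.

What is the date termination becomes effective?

April 8, 2024

The last day of the cure period: counting 20 business days from Monday, February 19, 2024 (Feb 21, Feb 22, Feb 23, Feb 26, …, Mar 18, Mar 19, Mar 20, skipping weekends and the listed holidays on Feb 20, Mar 7) reaches Wednesday, March 20, 2024.
Adding 18 calendar days to March 20, 2024 gives April 7, 2024, which is the date termination becomes effective. That falls on a Sunday, so it rolls to the next business day, Monday, April 8, 2024.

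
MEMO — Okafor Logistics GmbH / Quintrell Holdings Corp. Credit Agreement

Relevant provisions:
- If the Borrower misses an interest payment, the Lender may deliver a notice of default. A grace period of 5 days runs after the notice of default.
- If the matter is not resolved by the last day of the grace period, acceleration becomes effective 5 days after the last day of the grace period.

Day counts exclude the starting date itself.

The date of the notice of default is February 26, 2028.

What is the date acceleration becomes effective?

The last day of the grace period: 5 calendar days after February 26, 2028 is March 2, 2028.
Adding 5 calendar days to March 2, 2028 gives March 7, 2028, which is the date acceleration becomes effective.

March 7, 2028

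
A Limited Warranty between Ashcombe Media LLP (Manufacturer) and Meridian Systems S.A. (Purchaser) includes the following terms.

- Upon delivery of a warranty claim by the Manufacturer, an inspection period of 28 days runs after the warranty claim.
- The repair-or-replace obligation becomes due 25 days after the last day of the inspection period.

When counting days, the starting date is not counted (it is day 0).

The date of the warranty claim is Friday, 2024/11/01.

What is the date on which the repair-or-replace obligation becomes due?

The last day of the inspection period: 28 calendar days after 2024/11/01 is 2024/11/29.
Adding 25 calendar days to 2024/11/29 gives 2024/12/24, which is the date on which the repair-or-replace obligation becomes due.

2024/12/24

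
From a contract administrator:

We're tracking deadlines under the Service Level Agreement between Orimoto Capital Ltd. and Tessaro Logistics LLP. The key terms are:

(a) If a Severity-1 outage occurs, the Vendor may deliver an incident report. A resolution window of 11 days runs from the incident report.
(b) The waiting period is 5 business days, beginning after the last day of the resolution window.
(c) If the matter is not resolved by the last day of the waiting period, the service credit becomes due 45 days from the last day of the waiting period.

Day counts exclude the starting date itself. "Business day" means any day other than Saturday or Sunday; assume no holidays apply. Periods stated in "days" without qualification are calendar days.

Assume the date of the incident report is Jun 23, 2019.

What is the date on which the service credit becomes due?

The last day of the resolution window: 11 calendar days after Jun 23, 2019 is Jul 4, 2019.
The last day of the waiting period: 5 business days after Thursday, Jul 4, 2019, skipping weekends — Jul 5, Jul 8, Jul 9, Jul 10, Jul 11 — lands on Thursday, Jul 11, 2019.
The date on which the service credit becomes due: 45 calendar days after Jul 11, 2019 is Aug 25, 2019.

Aug 25, 2019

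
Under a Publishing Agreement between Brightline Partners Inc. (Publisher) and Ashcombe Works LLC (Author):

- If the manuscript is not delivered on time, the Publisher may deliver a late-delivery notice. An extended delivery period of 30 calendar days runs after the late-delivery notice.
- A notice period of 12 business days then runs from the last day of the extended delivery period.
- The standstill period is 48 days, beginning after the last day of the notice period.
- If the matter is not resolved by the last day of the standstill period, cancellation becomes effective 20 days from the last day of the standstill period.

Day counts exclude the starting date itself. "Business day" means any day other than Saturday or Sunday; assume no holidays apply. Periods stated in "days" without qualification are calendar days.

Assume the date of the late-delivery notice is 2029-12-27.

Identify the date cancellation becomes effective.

Adding 30 calendar days to 2029-12-27 gives 2030-01-26, which is the last day of the extended delivery period.
From Saturday, 2030-01-26, 12 business days (Jan 28, Jan 29, Jan 30, Jan 31, …, Feb 8, Feb 11, Feb 12, skipping weekends) brings us to Tuesday, 2030-02-12, which is the last day of the notice period.
The last day of the standstill period: 48 calendar days after 2030-02-12 is 2030-04-01.
The date cancellation becomes effective: 2030-04-01 + 20 days = 2030-04-21.

2030-04-21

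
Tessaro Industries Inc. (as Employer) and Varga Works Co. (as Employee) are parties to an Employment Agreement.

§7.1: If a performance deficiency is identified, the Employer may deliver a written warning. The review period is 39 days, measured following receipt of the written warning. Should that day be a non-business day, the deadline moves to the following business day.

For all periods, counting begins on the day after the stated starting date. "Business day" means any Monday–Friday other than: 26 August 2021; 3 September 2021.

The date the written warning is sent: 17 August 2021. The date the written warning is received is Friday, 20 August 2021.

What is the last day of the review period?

28 September 2021

The last day of the review period: 39 calendar days after 20 August 2021 is 28 September 2021. 28 September 2021 is a Tuesday and is not a listed holiday, so no roll-forward applies.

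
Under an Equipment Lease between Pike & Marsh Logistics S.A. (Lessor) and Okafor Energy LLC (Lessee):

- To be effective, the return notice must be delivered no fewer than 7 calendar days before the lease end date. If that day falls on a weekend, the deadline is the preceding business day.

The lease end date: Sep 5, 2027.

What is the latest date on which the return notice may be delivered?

Aug 27, 2027

Counting back 7 calendar days from Sep 5, 2027 gives Aug 29, 2027. That is a Sunday, so the deadline moves back to Friday, Aug 27, 2027.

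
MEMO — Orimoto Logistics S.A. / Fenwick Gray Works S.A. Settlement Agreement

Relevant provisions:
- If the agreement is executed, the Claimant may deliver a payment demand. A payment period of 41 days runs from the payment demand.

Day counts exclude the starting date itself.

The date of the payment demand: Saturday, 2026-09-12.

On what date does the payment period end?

2026-10-23

The last day of the payment period: 2026-09-12 + 41 days = 2026-10-23.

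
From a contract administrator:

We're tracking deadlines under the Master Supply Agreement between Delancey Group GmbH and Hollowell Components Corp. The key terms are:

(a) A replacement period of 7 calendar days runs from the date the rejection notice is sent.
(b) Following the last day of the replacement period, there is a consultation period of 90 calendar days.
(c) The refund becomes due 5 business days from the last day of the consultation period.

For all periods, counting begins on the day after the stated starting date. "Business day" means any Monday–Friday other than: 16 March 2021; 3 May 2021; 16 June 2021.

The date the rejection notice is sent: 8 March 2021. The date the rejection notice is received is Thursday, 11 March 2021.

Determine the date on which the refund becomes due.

21 June 2021

Adding 7 calendar days to 8 March 2021 gives 15 March 2021, which is the last day of the replacement period.
Adding 90 calendar days to 15 March 2021 gives 13 June 2021, which is the last day of the consultation period.
The date on which the refund becomes due: 5 business days after Sunday, 13 June 2021, skipping weekends and the listed holiday on Jun 16 — Jun 14, Jun 15, Jun 17, Jun 18, Jun 21 — lands on Monday, 21 June 2021.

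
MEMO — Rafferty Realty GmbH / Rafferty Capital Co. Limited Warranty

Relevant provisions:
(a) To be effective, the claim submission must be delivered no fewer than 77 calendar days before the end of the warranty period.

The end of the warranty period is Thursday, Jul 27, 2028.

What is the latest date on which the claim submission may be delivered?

May 11, 2028

Jul 27, 2028 minus 77 days is May 11, 2028.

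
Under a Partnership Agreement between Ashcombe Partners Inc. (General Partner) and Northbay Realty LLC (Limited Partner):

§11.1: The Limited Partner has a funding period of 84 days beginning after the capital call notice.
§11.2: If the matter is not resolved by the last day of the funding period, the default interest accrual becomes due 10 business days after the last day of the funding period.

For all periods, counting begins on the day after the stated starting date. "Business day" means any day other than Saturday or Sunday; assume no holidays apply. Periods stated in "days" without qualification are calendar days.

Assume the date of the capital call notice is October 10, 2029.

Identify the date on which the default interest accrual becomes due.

The last day of the funding period: 84 calendar days after October 10, 2029 is January 2, 2030.
The date on which the default interest accrual becomes due: 10 business days after Wednesday, January 2, 2030, skipping weekends — Jan 3, Jan 4, Jan 7, Jan 8, Jan 9, Jan 10, Jan 11, Jan 14, Jan 15, Jan 16 — lands on Wednesday, January 16, 2030.

January 16, 2030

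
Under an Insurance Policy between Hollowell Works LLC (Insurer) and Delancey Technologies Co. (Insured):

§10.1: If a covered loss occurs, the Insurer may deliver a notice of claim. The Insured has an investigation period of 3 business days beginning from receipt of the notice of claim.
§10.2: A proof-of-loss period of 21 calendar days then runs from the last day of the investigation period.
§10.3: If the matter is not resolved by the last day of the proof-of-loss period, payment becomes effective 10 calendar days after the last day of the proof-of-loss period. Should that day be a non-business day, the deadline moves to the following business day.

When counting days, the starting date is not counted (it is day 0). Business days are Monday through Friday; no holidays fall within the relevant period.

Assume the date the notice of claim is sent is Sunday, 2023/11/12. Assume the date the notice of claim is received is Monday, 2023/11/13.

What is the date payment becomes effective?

2023/12/18

From Monday, 2023/11/13, 3 business days (Nov 14, Nov 15, Nov 16, skipping weekends) brings us to Thursday, 2023/11/16, which is the last day of the investigation period.
Adding 21 calendar days to 2023/11/16 gives 2023/12/07, which is the last day of the proof-of-loss period.
Adding 10 calendar days to 2023/12/07 gives 2023/12/17, which is the date payment becomes effective. That falls on a Sunday, so it rolls to the next business day, Monday, 2023/12/18.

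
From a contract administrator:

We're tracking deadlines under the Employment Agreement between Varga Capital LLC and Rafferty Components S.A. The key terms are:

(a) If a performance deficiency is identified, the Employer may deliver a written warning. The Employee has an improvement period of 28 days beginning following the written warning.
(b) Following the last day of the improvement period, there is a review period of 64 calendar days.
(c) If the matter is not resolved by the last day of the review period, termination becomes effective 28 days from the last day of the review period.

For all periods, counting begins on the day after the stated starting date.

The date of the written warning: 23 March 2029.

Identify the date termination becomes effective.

The last day of the improvement period: 28 calendar days after 23 March 2029 is 20 April 2029.
Adding 64 calendar days to 20 April 2029 gives 23 June 2029, which is the last day of the review period.
Adding 28 calendar days to 23 June 2029 gives 21 July 2029, which is the date termination becomes effective.

21 July 2029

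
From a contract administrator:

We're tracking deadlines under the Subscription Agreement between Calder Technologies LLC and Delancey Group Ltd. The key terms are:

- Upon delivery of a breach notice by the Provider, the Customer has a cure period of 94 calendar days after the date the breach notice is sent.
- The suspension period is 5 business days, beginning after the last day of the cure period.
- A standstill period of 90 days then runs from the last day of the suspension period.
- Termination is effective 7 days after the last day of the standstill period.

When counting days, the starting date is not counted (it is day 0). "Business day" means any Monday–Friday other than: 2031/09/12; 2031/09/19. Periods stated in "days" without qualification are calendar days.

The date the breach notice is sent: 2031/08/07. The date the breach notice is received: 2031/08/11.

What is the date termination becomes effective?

The last day of the cure period: 2031/08/07 + 94 days = 2031/11/09.
The last day of the suspension period: 5 business days after Sunday, 2031/11/09, skipping weekends — Nov 10, Nov 11, Nov 12, Nov 13, Nov 14 — lands on Friday, 2031/11/14.
The last day of the standstill period: 90 calendar days after 2031/11/14 is 2032/02/12.
The date termination becomes effective: 7 calendar days after 2032/02/12 is 2032/02/19.

2032/02/19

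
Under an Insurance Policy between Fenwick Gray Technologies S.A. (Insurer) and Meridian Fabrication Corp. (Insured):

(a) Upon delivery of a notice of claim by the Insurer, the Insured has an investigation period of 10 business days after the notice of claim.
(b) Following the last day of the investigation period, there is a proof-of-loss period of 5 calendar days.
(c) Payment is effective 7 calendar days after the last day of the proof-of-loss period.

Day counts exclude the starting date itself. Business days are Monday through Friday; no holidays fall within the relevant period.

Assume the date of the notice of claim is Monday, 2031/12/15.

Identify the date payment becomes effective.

From Monday, 2031/12/15, 10 business days (Dec 16, Dec 17, Dec 18, Dec 19, Dec 22, Dec 23, Dec 24, Dec 25, Dec 26, Dec 29, skipping weekends) brings us to Monday, 2031/12/29, which is the last day of the investigation period.
The last day of the proof-of-loss period: 5 calendar days after 2031/12/29 is 2032/01/03.
The date payment becomes effective: 2032/01/03 + 7 days = 2032/01/10.

2032/01/10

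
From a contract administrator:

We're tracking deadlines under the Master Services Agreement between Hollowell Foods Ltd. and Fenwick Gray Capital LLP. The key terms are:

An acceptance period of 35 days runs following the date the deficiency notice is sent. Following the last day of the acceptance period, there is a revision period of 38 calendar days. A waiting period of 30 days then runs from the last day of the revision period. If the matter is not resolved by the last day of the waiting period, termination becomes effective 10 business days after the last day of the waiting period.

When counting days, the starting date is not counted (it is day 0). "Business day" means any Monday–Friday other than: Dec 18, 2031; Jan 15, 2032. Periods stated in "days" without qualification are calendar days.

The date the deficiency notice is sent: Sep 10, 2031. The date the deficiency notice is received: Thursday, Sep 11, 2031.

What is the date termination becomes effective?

The last day of the acceptance period: Sep 10, 2031 + 35 days = Oct 15, 2031.
Adding 38 calendar days to Oct 15, 2031 gives Nov 22, 2031, which is the last day of the revision period.
The last day of the waiting period: Nov 22, 2031 + 30 days = Dec 22, 2031.
The date termination becomes effective: counting 10 business days from Monday, Dec 22, 2031 (Dec 23, Dec 24, Dec 25, Dec 26, Dec 29, Dec 30, Dec 31, Jan 1, Jan 2, Jan 5, skipping weekends) reaches Monday, Jan 5, 2032.

Jan 5, 2032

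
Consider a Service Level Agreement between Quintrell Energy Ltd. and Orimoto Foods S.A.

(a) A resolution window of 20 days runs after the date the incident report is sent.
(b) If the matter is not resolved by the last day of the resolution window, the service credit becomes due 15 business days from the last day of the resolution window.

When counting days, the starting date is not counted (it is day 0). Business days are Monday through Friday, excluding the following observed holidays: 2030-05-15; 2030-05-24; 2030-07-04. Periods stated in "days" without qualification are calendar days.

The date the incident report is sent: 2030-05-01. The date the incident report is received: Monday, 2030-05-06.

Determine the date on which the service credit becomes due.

Adding 20 calendar days to 2030-05-01 gives 2030-05-21, which is the last day of the resolution window.
The date on which the service credit becomes due: 15 business days after Tuesday, 2030-05-21, skipping weekends and the listed holiday on May 24 — May 22, May 23, May 27, May 28, …, Jun 10, Jun 11, Jun 12 — lands on Wednesday, 2030-06-12.

2030-06-12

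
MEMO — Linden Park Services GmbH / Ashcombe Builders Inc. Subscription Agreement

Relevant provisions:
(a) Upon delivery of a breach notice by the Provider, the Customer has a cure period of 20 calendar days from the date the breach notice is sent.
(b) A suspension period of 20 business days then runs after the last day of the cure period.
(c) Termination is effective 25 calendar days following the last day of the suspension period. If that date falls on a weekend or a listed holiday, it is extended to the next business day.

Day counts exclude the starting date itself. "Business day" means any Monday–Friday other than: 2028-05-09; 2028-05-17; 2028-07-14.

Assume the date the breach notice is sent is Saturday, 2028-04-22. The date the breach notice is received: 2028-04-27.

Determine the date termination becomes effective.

2028-07-07

The last day of the cure period: 20 calendar days after 2028-04-22 is 2028-05-12.
From Friday, 2028-05-12, 20 business days (May 15, May 16, May 18, May 19, …, Jun 8, Jun 9, Jun 12, skipping weekends and the listed holiday on May 17) brings us to Monday, 2028-06-12, which is the last day of the suspension period.
The date termination becomes effective: 2028-06-12 + 25 days = 2028-07-07. 2028-07-07 is a Friday and is not a listed holiday, so no roll-forward applies.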